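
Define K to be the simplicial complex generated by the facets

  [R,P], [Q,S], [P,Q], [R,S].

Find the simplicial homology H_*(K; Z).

H_0 ≅ Z,  H_1 ≅ Z.

K has 4 vertices, 4 edges.
rank ∂_0 = 0, rank ∂_1 = 3 ⇒ b_0 = 4 − 0 − 3 = 1; all invariant factors of ∂_1 are 1 so no torsion. So H_0 = Z.
rank ∂_1 = 3, rank ∂_2 = 0 ⇒ b_1 = 4 − 3 − 0 = 1. So H_1 = Z.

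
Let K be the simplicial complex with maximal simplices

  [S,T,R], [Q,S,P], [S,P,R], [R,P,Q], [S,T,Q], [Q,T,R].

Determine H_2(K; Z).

K has 5 vertices, 9 edges, 6 triangles.
rank ∂_2 = 5, rank ∂_3 = 0 ⇒ b_2 = 6 − 5 − 0 = 1. So H_2 ≅ Z.

H_2 = Z.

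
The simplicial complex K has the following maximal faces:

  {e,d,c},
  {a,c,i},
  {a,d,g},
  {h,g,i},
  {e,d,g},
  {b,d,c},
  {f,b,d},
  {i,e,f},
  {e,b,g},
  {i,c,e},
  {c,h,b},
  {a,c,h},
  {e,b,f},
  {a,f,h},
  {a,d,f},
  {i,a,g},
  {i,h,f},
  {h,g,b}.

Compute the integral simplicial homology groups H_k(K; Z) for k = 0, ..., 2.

Fix the vertex order a < b < c < d < e < f < g < h < i and write every simplex with vertices in increasing order. Then dim K = 2 and the simplices of K are:

  0-simplices (9): a, b, c, d, e, f, g, h, i
  1-simplices (27): ac, ad, af, ag, ah, ai, bc, bd, be, bf, bg, bh, cd, ce, ch, ci, de, df, dg, ef, eg, ei, fh, fi, gh, gi, hi
  2-simplices (18): ach, aci, adf, adg, afh, agi, bcd, bch, bdf, bef, beg, bgh, cde, cei, deg, efi, fhi, ghi

so the chain groups are C_0 ≅ Z^9, C_1 ≅ Z^27, C_2 ≅ Z^18.

The boundary map ∂_1: C_1 → C_0 sends each edge [p,q] (with p < q) to q − p.
This gives a 9×27 integer matrix of rank 8; reducing to Smith normal form yields diagonal entries (1,1,1,1,1,1,1,1).

∂_2: C_2 → C_1 acts by ∂[p,q,r] = [q,r] − [p,r] + [p,q]. For instance
  ∂bef = ef − bf + be,
  ∂deg = eg − dg + de.
This gives a 27×18 integer matrix of rank 18; reducing to Smith normal form yields diagonal entries (1,1,1,1,1,1,1,1,1,1,1,1,1,1,1,1,1,2).

Now H_k = ker ∂_k / im ∂_{k+1}, so:

  H_0: rank C_0 − rank ∂_1 = 9 − 8 = 1, and the invariant factors of ∂_1 are all 1, so H_0 = Z.
  H_1: rank ker ∂_1 − rank ∂_2 = (27 − 8) − 18 = 1, and ∂_2 has invariant factor 2 > 1, so H_1 = Z × Z/2.
  H_2: rank ker ∂_2 − rank ∂_3 = (18 − 18) − 0 = 0, and there is no ∂_3, so H_2 = 0.

As a check, the Euler characteristic is 9 − 27 + 18 = 0, which agrees with 1 − 1 + 0 = 0.

H_0 ≅ Z,  H_1 ≅ Z × Z/2,  H_2 = 0.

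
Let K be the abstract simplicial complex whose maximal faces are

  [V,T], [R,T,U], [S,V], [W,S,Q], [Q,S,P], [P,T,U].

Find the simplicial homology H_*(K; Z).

H_0 ≅ Z,  H_1 ≅ Z,  H_2 = 0.

K has 8 vertices, 12 edges, 4 triangles.
rank ∂_0 = 0, rank ∂_1 = 7 ⇒ b_0 = 8 − 0 − 7 = 1; all invariant factors of ∂_1 are 1 so no torsion. So H_0 ≅ Z.
rank ∂_1 = 7, rank ∂_2 = 4 ⇒ b_1 = 12 − 7 − 4 = 1; all invariant factors of ∂_2 are 1 so no torsion. So H_1 ≅ Z.
rank ∂_2 = 4, rank ∂_3 = 0 ⇒ b_2 = 4 − 4 − 0 = 0. So H_2 ≅ 0.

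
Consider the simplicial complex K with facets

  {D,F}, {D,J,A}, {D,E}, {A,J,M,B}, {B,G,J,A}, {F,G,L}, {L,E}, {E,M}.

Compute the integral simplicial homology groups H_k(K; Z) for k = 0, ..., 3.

Fix the vertex order A < B < D < E < F < G < J < L < M and write every simplex with vertices in increasing order. Then dim K = 3 and the simplices of K are:

  0-simplices (9): A, B, D, E, F, G, J, L, M
  1-simplices (18): AB, AD, AG, AJ, AM, BG, BJ, BM, DE, DF, DJ, EL, EM, FG, FL, GJ, GL, JM
  2-simplices (9): ABG, ABJ, ABM, ADJ, AGJ, AJM, BGJ, BJM, FGL
  3-simplices (2): ABGJ, ABJM

Hence C_0 ≅ Z^9, C_1 ≅ Z^18, C_2 ≅ Z^9, C_3 ≅ Z^2.

∂_1: C_1 → C_0 is given by ∂[p,q] = [q] − [p].
The resulting 9×18 matrix has rank 8, and its Smith normal form has invariant factors (1,1,1,1,1,1,1,1).

Boundary ∂_2: C_2 → C_1 maps a triangle to the signed sum of its edges. For instance
  ∂ABJ = BJ − AJ + AB,
  ∂ABG = BG − AG + AB.
As a 18×9 matrix over Z this has rank 7, with invariant factors (1,1,1,1,1,1,1).

Boundary ∂_3: C_3 → C_2 sends each 3-simplex σ to the alternating sum Σ_i (−1)^i (σ with its i-th vertex removed). For instance
  ∂ABGJ = BGJ − AGJ + ABJ − ABG,
  ∂ABJM = BJM − AJM + ABM − ABJ.
This gives a 9×2 integer matrix of rank 2; reducing to Smith normal form yields diagonal entries (1,1).

Now H_k = ker ∂_k / im ∂_{k+1}, so:

  H_0: rank C_0 − rank ∂_1 = 9 − 8 = 1, and the invariant factors of ∂_1 are all 1, so H_0 ≅ Z.
  H_1: rank ker ∂_1 − rank ∂_2 = (18 − 8) − 7 = 3, and the invariant factors of ∂_2 are all 1, so H_1 ≅ Z^3.
  H_2: rank ker ∂_2 − rank ∂_3 = (9 − 7) − 2 = 0, and the invariant factors of ∂_3 are all 1, so H_2 ≅ 0.
  H_3: rank ker ∂_3 − rank ∂_4 = (2 − 2) − 0 = 0, and there is no ∂_4, so H_3 ≅ 0.

H_0 = Z,  H_1 = Z^3,  H_2 = 0,  H_3 = 0.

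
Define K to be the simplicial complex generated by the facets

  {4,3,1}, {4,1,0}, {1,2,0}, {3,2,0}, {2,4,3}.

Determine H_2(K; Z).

H_2 = 0.

K has 5 vertices, 10 edges, 5 triangles.
rank ∂_2 = 5, rank ∂_3 = 0 ⇒ b_2 = 5 − 5 − 0 = 0. So H_2 = 0.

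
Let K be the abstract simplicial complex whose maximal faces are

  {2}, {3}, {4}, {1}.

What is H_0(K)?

H_0 ≅ Z^4.

Fix the vertex order 1 < 2 < 3 < 4 and write every simplex with vertices in increasing order. Then dim K = 0 and the simplices of K are:

  0-simplices (4): [1], [2], [3], [4]

so the chain groups are C_0 ≅ Z^4.

Computing H_k = (kernel of ∂_k) / (image of ∂_{k+1}):

  H_0: rank C_0 − rank ∂_1 = 4 − 0 = 4, and there is no ∂_1, so H_0 = Z^4.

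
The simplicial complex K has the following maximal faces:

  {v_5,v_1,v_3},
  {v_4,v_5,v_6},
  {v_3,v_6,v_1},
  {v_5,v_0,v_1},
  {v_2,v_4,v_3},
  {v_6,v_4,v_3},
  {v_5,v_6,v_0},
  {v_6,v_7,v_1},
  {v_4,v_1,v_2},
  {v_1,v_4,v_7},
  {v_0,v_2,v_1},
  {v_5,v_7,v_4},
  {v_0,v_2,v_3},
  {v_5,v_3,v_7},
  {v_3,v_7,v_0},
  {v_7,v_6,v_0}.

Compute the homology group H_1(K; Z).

Order the vertices as v_0 < v_1 < v_2 < v_3 < v_4 < v_5 < v_6 < v_7. Listing each simplex with vertices in this order, K has dimension 2 with simplices:

  0-simplices (8): [v_0], [v_1], [v_2], [v_3], [v_4], [v_5], [v_6], [v_7]
  1-simplices (24): (24 of them)
  2-simplices (16): (16 of them)

giving chain groups C_0 ≅ Z^8, C_1 ≅ Z^24, C_2 ≅ Z^16.

The boundary map ∂_1: C_1 → C_0 maps an edge to its endpoints' difference, ∂[p,q] = q − p.
As a 8×24 matrix over Z this has rank 7, with invariant factors (1,1,1,1,1,1,1).

∂_2: C_2 → C_1 sends each 2-simplex [p,q,r] to [q,r] − [p,r] + [p,q]. For instance
  ∂[v_0,v_2,v_3] = [v_2,v_3] − [v_0,v_3] + [v_0,v_2],
  ∂[v_0,v_1,v_2] = [v_1,v_2] − [v_0,v_2] + [v_0,v_1].
This gives a 24×16 integer matrix of rank 15; reducing to Smith normal form yields diagonal entries (1,1,1,1,1,1,1,1,1,1,1,1,1,1,1).

Computing H_k = (kernel of ∂_k) / (image of ∂_{k+1}):

  H_1: rank ker ∂_1 − rank ∂_2 = (24 − 7) − 15 = 2, and the invariant factors of ∂_2 are all 1, so H_1 ≅ Z^2.

H_1 = Z^2.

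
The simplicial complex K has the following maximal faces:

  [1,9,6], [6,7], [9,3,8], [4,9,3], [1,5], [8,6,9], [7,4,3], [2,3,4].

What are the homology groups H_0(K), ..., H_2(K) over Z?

H_0 ≅ Z,  H_1 ≅ Z,  H_2 = 0.

Fix the vertex order 1 < 2 < 3 < 4 < 5 < 6 < 7 < 8 < 9 and write every simplex with vertices in increasing order. Then dim K = 2 and the simplices of K are:

  0-simplices (9): [1], [2], [3], [4], [5], [6], [7], [8], [9]
  1-simplices (15): [1,5], [1,6], [1,9], [2,3], [2,4], [3,4], [3,7], [3,8], [3,9], [4,7], [4,9], [6,7], [6,8], [6,9], [8,9]
  2-simplices (6): [1,6,9], [2,3,4], [3,4,7], [3,4,9], [3,8,9], [6,8,9]

so the chain groups are C_0 ≅ Z^9, C_1 ≅ Z^15, C_2 ≅ Z^6.

∂_1: C_1 → C_0 sends each edge [p,q] (with p < q) to q − p. For instance
  ∂[3,7] = [7] − [3].
As a 9×15 matrix over Z this has rank 8, with invariant factors (1,1,1,1,1,1,1,1).

The boundary map ∂_2: C_2 → C_1 acts by ∂[p,q,r] = [q,r] − [p,r] + [p,q]. For instance
  ∂[2,3,4] = [3,4] − [2,4] + [2,3],
  ∂[3,8,9] = [8,9] − [3,9] + [3,8].
The 15×6 boundary matrix has rank 6 and Smith normal form diag(1,1,1,1,1,1).

Computing H_k = (kernel of ∂_k) / (image of ∂_{k+1}):

  H_0: rank C_0 − rank ∂_1 = 9 − 8 = 1, and the invariant factors of ∂_1 are all 1, so H_0 ≅ Z.
  H_1: rank ker ∂_1 − rank ∂_2 = (15 − 8) − 6 = 1, and the invariant factors of ∂_2 are all 1, so H_1 ≅ Z.
  H_2: rank ker ∂_2 − rank ∂_3 = (6 − 6) − 0 = 0, and there is no ∂_3, so H_2 ≅ 0.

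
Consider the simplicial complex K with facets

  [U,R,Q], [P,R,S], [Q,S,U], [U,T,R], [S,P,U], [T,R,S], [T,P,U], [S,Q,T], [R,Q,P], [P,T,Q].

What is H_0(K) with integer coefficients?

H_0 = Z.

We work with the vertex ordering P < Q < R < S < T < U. The simplices of K, each written with vertices in increasing order, are:

  0-simplices (6): P, Q, R, S, T, U
  1-simplices (15): PQ, PR, PS, PT, PU, QR, QS, QT, QU, RS, RT, RU, ST, SU, TU
  2-simplices (10): PQR, PQT, PRS, PSU, PTU, QRU, QST, QSU, RST, RTU

giving chain groups C_0 ≅ Z^6, C_1 ≅ Z^15, C_2 ≅ Z^10.

∂_1: C_1 → C_0 is given by ∂[p,q] = [q] − [p]. For instance
  ∂RS = S − R.
The resulting 6×15 matrix has rank 5, and its Smith normal form has invariant factors (1,1,1,1,1).

∂_2: C_2 → C_1 acts by ∂[p,q,r] = [q,r] − [p,r] + [p,q]. For instance
  ∂PTU = TU − PU + PT,
  ∂PSU = SU − PU + PS.
This gives a 15×10 integer matrix of rank 10; reducing to Smith normal form yields diagonal entries (1,1,1,1,1,1,1,1,1,2).

From H_k ≅ ker(∂_k) / im(∂_{k+1}) we obtain:

  H_0: rank C_0 − rank ∂_1 = 6 − 5 = 1, and the invariant factors of ∂_1 are all 1, so H_0 ≅ Z.

(K is a triangulation of the real projective plane RP^2.)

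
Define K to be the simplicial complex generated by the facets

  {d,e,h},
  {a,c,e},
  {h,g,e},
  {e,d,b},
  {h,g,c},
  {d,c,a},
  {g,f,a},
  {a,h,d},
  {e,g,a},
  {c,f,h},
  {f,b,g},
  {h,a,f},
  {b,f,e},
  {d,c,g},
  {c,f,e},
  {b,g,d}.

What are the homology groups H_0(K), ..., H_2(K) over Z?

Take the total order a < b < c < d < e < f < g < h on the vertex set. Then K (dimension 2) consists of the simplices:

  0-simplices (8): a, b, c, d, e, f, g, h
  1-simplices (24): ac, ad, ae, af, ag, ah, bd, be, bf, bg, cd, ce, cf, cg, ch, de, dg, dh, ef, eg, eh, fg, fh, gh
  2-simplices (16): acd, ace, adh, aeg, afg, afh, bde, bdg, bef, bfg, cdg, cef, cfh, cgh, deh, egh

giving chain groups C_0 ≅ Z^8, C_1 ≅ Z^24, C_2 ≅ Z^16.

The boundary map ∂_1: C_1 → C_0 sends each edge [p,q] (with p < q) to q − p. For instance
  ∂dh = h − d.
The 8×24 boundary matrix has rank 7 and Smith normal form diag(1,1,1,1,1,1,1).

Boundary ∂_2: C_2 → C_1 maps a triangle to the signed sum of its edges. For instance
  ∂cdg = dg − cg + cd,
  ∂bde = de − be + bd.
The 24×16 boundary matrix has rank 15 and Smith normal form diag(1,1,1,1,1,1,1,1,1,1,1,1,1,1,1).

Reading off H_k = ker ∂_k / im ∂_{k+1}:

  H_0: rank C_0 − rank ∂_1 = 8 − 7 = 1, and the invariant factors of ∂_1 are all 1, so H_0 ≅ Z.
  H_1: rank ker ∂_1 − rank ∂_2 = (24 − 7) − 15 = 2, and the invariant factors of ∂_2 are all 1, so H_1 ≅ Z^2.
  H_2: rank ker ∂_2 − rank ∂_3 = (16 − 15) − 0 = 1, and there is no ∂_3, so H_2 ≅ Z.

As a check, the Euler characteristic is 8 − 24 + 16 = 0, which agrees with 1 − 2 + 1 = 0.

H_0 ≅ Z,  H_1 ≅ Z^2,  H_2 ≅ Z.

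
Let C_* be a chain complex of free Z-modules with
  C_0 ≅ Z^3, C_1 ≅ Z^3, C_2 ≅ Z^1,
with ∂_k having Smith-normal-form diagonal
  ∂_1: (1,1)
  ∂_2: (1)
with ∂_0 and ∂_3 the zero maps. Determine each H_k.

H_0 ≅ Z,  H_1 = 0,  H_2 = 0.

H_0: b_0 = 3 − 0 − 2 = 1; torsion from ∂_1 factors > 1: none. So H_0 ≅ Z.
H_1: b_1 = 3 − 2 − 1 = 0; torsion from ∂_2 factors > 1: none. So H_1 ≅ 0.
H_2: b_2 = 1 − 1 − 0 = 0; torsion from ∂_3 factors > 1: none. So H_2 ≅ 0.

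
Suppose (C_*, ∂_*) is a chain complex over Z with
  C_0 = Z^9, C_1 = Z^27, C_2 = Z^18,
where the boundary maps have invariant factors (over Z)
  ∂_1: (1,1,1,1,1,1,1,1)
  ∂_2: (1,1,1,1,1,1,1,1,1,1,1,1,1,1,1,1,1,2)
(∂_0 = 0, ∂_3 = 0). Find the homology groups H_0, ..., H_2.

H_0 = Z,  H_1 = Z ⊕ Z/2Z,  H_2 = 0.

H_0: b_0 = 9 − 0 − 8 = 1; torsion from ∂_1 factors > 1: none. So H_0 = Z.
H_1: b_1 = 27 − 8 − 18 = 1; torsion from ∂_2 factors > 1: [2]. So H_1 = Z ⊕ Z/2Z.
H_2: b_2 = 18 − 18 − 0 = 0; torsion from ∂_3 factors > 1: none. So H_2 = 0.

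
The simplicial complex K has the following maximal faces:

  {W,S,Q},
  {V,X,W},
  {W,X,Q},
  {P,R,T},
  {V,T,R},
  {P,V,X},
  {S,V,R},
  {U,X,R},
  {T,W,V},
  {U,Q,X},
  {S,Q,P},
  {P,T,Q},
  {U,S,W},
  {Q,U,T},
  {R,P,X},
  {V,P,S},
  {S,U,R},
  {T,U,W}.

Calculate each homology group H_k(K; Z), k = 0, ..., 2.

H_0 = Z,  H_1 = Z ⊕ Z/2,  H_2 = 0.

K has 9 vertices, 27 edges, 18 triangles.
rank ∂_0 = 0, rank ∂_1 = 8 ⇒ b_0 = 9 − 0 − 8 = 1; all invariant factors of ∂_1 are 1 so no torsion. So H_0 = Z.
rank ∂_1 = 8, rank ∂_2 = 18 ⇒ b_1 = 27 − 8 − 18 = 1; ∂_2 has invariant factor(s) [2] giving torsion. So H_1 = Z ⊕ Z/2.
rank ∂_2 = 18, rank ∂_3 = 0 ⇒ b_2 = 18 − 18 − 0 = 0. So H_2 = 0.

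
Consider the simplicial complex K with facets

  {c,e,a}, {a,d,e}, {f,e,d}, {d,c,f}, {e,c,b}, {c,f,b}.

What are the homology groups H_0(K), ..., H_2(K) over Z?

H_0 ≅ Z,  H_1 ≅ Z,  H_2 = 0.

K has 6 vertices, 12 edges, 6 triangles.
rank ∂_0 = 0, rank ∂_1 = 5 ⇒ b_0 = 6 − 0 − 5 = 1; all invariant factors of ∂_1 are 1 so no torsion. So H_0 = Z.
rank ∂_1 = 5, rank ∂_2 = 6 ⇒ b_1 = 12 − 5 − 6 = 1; all invariant factors of ∂_2 are 1 so no torsion. So H_1 = Z.
rank ∂_2 = 6, rank ∂_3 = 0 ⇒ b_2 = 6 − 6 − 0 = 0. So H_2 = 0.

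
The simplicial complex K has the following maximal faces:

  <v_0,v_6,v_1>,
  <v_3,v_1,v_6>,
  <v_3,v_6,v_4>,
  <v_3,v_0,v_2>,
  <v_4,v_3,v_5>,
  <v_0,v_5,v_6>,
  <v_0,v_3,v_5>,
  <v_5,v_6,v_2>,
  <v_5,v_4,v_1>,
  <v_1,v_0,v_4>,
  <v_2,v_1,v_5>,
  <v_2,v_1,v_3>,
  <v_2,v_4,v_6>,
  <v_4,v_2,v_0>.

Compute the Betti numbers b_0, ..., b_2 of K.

Fix the vertex order v_0 < v_1 < v_2 < v_3 < v_4 < v_5 < v_6 and write every simplex with vertices in increasing order. Then dim K = 2 and the simplices of K are:

  0-simplices (7): [v_0], [v_1], [v_2], [v_3], [v_4], [v_5], [v_6]
  1-simplices (21): (21 of them)
  2-simplices (14): (14 of them)

so the chain groups are C_0 ≅ Z^7, C_1 ≅ Z^21, C_2 ≅ Z^14.

The boundary map ∂_1: C_1 → C_0 maps an edge to its endpoints' difference, ∂[p,q] = q − p.
The resulting 7×21 matrix has rank 6, and its Smith normal form has invariant factors (1,1,1,1,1,1).

The boundary map ∂_2: C_2 → C_1 acts by ∂[p,q,r] = [q,r] − [p,r] + [p,q]. For instance
  ∂[v_0,v_5,v_6] = [v_5,v_6] − [v_0,v_6] + [v_0,v_5],
  ∂[v_1,v_2,v_3] = [v_2,v_3] − [v_1,v_3] + [v_1,v_2].
As a 21×14 matrix over Z this has rank 13, with invariant factors (1,1,1,1,1,1,1,1,1,1,1,1,1).

From H_k ≅ ker(∂_k) / im(∂_{k+1}) we obtain:

  H_0: rank C_0 − rank ∂_1 = 7 − 6 = 1, and the invariant factors of ∂_1 are all 1, so H_0 = Z.
  H_1: rank ker ∂_1 − rank ∂_2 = (21 − 6) − 13 = 2, and the invariant factors of ∂_2 are all 1, so H_1 = Z^2.
  H_2: rank ker ∂_2 − rank ∂_3 = (14 − 13) − 0 = 1, and there is no ∂_3, so H_2 = Z.

(K is a triangulation of the torus T^2.)

Hence the Betti numbers are b_0 = 1, b_1 = 2, b_2 = 1.

b_0 = 1, b_1 = 2, b_2 = 1.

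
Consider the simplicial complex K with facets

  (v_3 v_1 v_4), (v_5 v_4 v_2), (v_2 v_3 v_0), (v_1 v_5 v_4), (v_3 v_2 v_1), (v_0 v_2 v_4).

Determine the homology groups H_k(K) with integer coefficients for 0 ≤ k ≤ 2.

Take the total order v_0 < v_1 < v_2 < v_3 < v_4 < v_5 on the vertex set. Then K (dimension 2) consists of the simplices:

  0-simplices (6): [v_0], [v_1], [v_2], [v_3], [v_4], [v_5]
  1-simplices (12): [v_0,v_2], [v_0,v_3], [v_0,v_4], [v_1,v_2], [v_1,v_3], [v_1,v_4], [v_1,v_5], [v_2,v_3], [v_2,v_4], [v_2,v_5], [v_3,v_4], [v_4,v_5]
  2-simplices (6): [v_0,v_2,v_3], [v_0,v_2,v_4], [v_1,v_2,v_3], [v_1,v_3,v_4], [v_1,v_4,v_5], [v_2,v_4,v_5]

so the chain groups are C_0 ≅ Z^6, C_1 ≅ Z^12, C_2 ≅ Z^6.

∂_1: C_1 → C_0 maps an edge to its endpoints' difference, ∂[p,q] = q − p. For instance
  ∂[v_2,v_4] = [v_4] − [v_2].
The 6×12 boundary matrix has rank 5 and Smith normal form diag(1,1,1,1,1).

∂_2: C_2 → C_1 acts by ∂[p,q,r] = [q,r] − [p,r] + [p,q]. For instance
  ∂[v_1,v_2,v_3] = [v_2,v_3] − [v_1,v_3] + [v_1,v_2],
  ∂[v_1,v_4,v_5] = [v_4,v_5] − [v_1,v_5] + [v_1,v_4].
The 12×6 boundary matrix has rank 6 and Smith normal form diag(1,1,1,1,1,1).

Now H_k = ker ∂_k / im ∂_{k+1}, so:

  H_0: rank C_0 − rank ∂_1 = 6 − 5 = 1, and the invariant factors of ∂_1 are all 1, so H_0 ≅ Z.
  H_1: rank ker ∂_1 − rank ∂_2 = (12 − 5) − 6 = 1, and the invariant factors of ∂_2 are all 1, so H_1 ≅ Z.
  H_2: rank ker ∂_2 − rank ∂_3 = (6 − 6) − 0 = 0, and there is no ∂_3, so H_2 ≅ 0.

As a check, the Euler characteristic is 6 − 12 + 6 = 0, which agrees with 1 − 1 + 0 = 0.
(K is a triangulation of the cylinder S^1 x I.)

H_0 ≅ Z,  H_1 ≅ Z,  H_2 = 0.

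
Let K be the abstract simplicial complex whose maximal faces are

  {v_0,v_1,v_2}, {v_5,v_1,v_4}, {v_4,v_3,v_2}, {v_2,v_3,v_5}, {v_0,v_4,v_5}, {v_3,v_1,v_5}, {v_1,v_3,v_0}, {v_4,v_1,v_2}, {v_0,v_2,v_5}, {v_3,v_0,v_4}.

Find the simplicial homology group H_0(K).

H_0 = Z.

Take the total order v_0 < v_1 < v_2 < v_3 < v_4 < v_5 on the vertex set. Then K (dimension 2) consists of the simplices:

  0-simplices (6): [v_0], [v_1], [v_2], [v_3], [v_4], [v_5]
  1-simplices (15): (15 of them)
  2-simplices (10): [v_0,v_1,v_2], [v_0,v_1,v_3], [v_0,v_2,v_5], [v_0,v_3,v_4], [v_0,v_4,v_5], [v_1,v_2,v_4], [v_1,v_3,v_5], [v_1,v_4,v_5], [v_2,v_3,v_4], [v_2,v_3,v_5]

giving chain groups C_0 ≅ Z^6, C_1 ≅ Z^15, C_2 ≅ Z^10.

The boundary map ∂_1: C_1 → C_0 maps an edge to its endpoints' difference, ∂[p,q] = q − p.
The resulting 6×15 matrix has rank 5, and its Smith normal form has invariant factors (1,1,1,1,1).

Boundary ∂_2: C_2 → C_1 acts by ∂[p,q,r] = [q,r] − [p,r] + [p,q]. For instance
  ∂[v_2,v_3,v_5] = [v_3,v_5] − [v_2,v_5] + [v_2,v_3],
  ∂[v_0,v_1,v_3] = [v_1,v_3] − [v_0,v_3] + [v_0,v_1].
This gives a 15×10 integer matrix of rank 10; reducing to Smith normal form yields diagonal entries (1,1,1,1,1,1,1,1,1,2).

Computing H_k = (kernel of ∂_k) / (image of ∂_{k+1}):

  H_0: rank C_0 − rank ∂_1 = 6 − 5 = 1, and the invariant factors of ∂_1 are all 1, so H_0 ≅ Z.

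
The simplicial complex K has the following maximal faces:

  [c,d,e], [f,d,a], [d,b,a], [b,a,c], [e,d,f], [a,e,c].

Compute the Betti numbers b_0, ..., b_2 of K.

b_0 = 1, b_1 = 1, b_2 = 0.

Order the vertices as a < b < c < d < e < f. Listing each simplex with vertices in this order, K has dimension 2 with simplices:

  0-simplices (6): a, b, c, d, e, f
  1-simplices (12): ab, ac, ad, ae, af, bc, bd, cd, ce, de, df, ef
  2-simplices (6): abc, abd, ace, adf, cde, def

Hence C_0 ≅ Z^6, C_1 ≅ Z^12, C_2 ≅ Z^6.

The boundary map ∂_1: C_1 → C_0 is given by ∂[p,q] = [q] − [p].
The 6×12 boundary matrix has rank 5 and Smith normal form diag(1,1,1,1,1).

The boundary map ∂_2: C_2 → C_1 sends each 2-simplex [p,q,r] to [q,r] − [p,r] + [p,q]. For instance
  ∂cde = de − ce + cd,
  ∂def = ef − df + de.
As a 12×6 matrix over Z this has rank 6, with invariant factors (1,1,1,1,1,1).

From H_k ≅ ker(∂_k) / im(∂_{k+1}) we obtain:

  H_0: rank C_0 − rank ∂_1 = 6 − 5 = 1, and the invariant factors of ∂_1 are all 1, so H_0 = Z.
  H_1: rank ker ∂_1 − rank ∂_2 = (12 − 5) − 6 = 1, and the invariant factors of ∂_2 are all 1, so H_1 = Z.
  H_2: rank ker ∂_2 − rank ∂_3 = (6 − 6) − 0 = 0, and there is no ∂_3, so H_2 = 0.

Hence the Betti numbers are b_0 = 1, b_1 = 1, b_2 = 0.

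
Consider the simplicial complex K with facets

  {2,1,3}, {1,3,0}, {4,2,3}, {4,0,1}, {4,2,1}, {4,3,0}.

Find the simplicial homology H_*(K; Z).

H_0 = Z,  H_1 = 0,  H_2 = Z.

K has 5 vertices, 9 edges, 6 triangles.
rank ∂_0 = 0, rank ∂_1 = 4 ⇒ b_0 = 5 − 0 − 4 = 1; all invariant factors of ∂_1 are 1 so no torsion. So H_0 ≅ Z.
rank ∂_1 = 4, rank ∂_2 = 5 ⇒ b_1 = 9 − 4 − 5 = 0; all invariant factors of ∂_2 are 1 so no torsion. So H_1 ≅ 0.
rank ∂_2 = 5, rank ∂_3 = 0 ⇒ b_2 = 6 − 5 − 0 = 1. So H_2 ≅ Z.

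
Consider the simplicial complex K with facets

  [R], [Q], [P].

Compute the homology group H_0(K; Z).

We work with the vertex ordering P < Q < R. The simplices of K, each written with vertices in increasing order, are:

  0-simplices (3): P, Q, R

giving chain groups C_0 ≅ Z^3.

From H_k ≅ ker(∂_k) / im(∂_{k+1}) we obtain:

  H_0: rank C_0 − rank ∂_1 = 3 − 0 = 3, and there is no ∂_1, so H_0 ≅ Z^3.

H_0 = Z^3.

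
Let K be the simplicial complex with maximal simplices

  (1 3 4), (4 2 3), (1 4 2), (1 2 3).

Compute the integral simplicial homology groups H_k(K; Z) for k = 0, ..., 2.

We work with the vertex ordering 1 < 2 < 3 < 4. The simplices of K, each written with vertices in increasing order, are:

  0-simplices (4): [1], [2], [3], [4]
  1-simplices (6): [1,2], [1,3], [1,4], [2,3], [2,4], [3,4]
  2-simplices (4): [1,2,3], [1,2,4], [1,3,4], [2,3,4]

so the chain groups are C_0 ≅ Z^4, C_1 ≅ Z^6, C_2 ≅ Z^4.

Boundary ∂_1: C_1 → C_0 is given by ∂[p,q] = [q] − [p]. For instance
  ∂[1,2] = [2] − [1].
The 4×6 boundary matrix has rank 3 and Smith normal form diag(1,1,1).

The boundary map ∂_2: C_2 → C_1 acts by ∂[p,q,r] = [q,r] − [p,r] + [p,q]. For instance
  ∂[2,3,4] = [3,4] − [2,4] + [2,3],
  ∂[1,2,4] = [2,4] − [1,4] + [1,2].
The 6×4 boundary matrix has rank 3 and Smith normal form diag(1,1,1).

Reading off H_k = ker ∂_k / im ∂_{k+1}:

  H_0: rank C_0 − rank ∂_1 = 4 − 3 = 1, and the invariant factors of ∂_1 are all 1, so H_0 = Z.
  H_1: rank ker ∂_1 − rank ∂_2 = (6 − 3) − 3 = 0, and the invariant factors of ∂_2 are all 1, so H_1 = 0.
  H_2: rank ker ∂_2 − rank ∂_3 = (4 − 3) − 0 = 1, and there is no ∂_3, so H_2 = Z.

H_0 ≅ Z,  H_1 = 0,  H_2 ≅ Z.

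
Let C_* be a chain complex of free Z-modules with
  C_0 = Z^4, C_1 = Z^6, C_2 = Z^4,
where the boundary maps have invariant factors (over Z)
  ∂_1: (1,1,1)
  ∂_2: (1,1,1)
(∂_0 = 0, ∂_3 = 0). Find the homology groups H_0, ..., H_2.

H_0: b_0 = 4 − 0 − 3 = 1; torsion from ∂_1 factors > 1: none. So H_0 = Z.
H_1: b_1 = 6 − 3 − 3 = 0; torsion from ∂_2 factors > 1: none. So H_1 = 0.
H_2: b_2 = 4 − 3 − 0 = 1; torsion from ∂_3 factors > 1: none. So H_2 = Z.

H_0 = Z,  H_1 = 0,  H_2 = Z.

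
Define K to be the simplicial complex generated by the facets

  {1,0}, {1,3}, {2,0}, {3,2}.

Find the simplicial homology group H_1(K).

Order the vertices as 0 < 1 < 2 < 3. Listing each simplex with vertices in this order, K has dimension 1 with simplices:

  0-simplices (4): [0], [1], [2], [3]
  1-simplices (4): [0,1], [0,2], [1,3], [2,3]

giving chain groups C_0 ≅ Z^4, C_1 ≅ Z^4.

Boundary ∂_1: C_1 → C_0 is given by ∂[p,q] = [q] − [p]. For instance
  ∂[1,3] = [3] − [1].
The resulting 4×4 matrix has rank 3, and its Smith normal form has invariant factors (1,1,1).

Computing H_k = (kernel of ∂_k) / (image of ∂_{k+1}):

  H_1: rank ker ∂_1 − rank ∂_2 = (4 − 3) − 0 = 1, and there is no ∂_2, so H_1 ≅ Z.

H_1 ≅ Z.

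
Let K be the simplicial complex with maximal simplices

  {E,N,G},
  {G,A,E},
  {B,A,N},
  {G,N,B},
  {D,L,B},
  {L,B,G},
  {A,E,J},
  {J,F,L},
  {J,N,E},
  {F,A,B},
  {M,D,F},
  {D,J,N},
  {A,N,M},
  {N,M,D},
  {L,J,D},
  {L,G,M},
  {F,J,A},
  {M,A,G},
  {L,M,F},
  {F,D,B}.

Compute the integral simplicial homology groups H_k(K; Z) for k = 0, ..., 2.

H_0 ≅ Z,  H_1 ≅ Z × Z/2,  H_2 = 0.

Order the vertices as A < B < D < E < F < G < J < L < M < N. Listing each simplex with vertices in this order, K has dimension 2 with simplices:

  0-simplices (10): A, B, D, E, F, G, J, L, M, N
  1-simplices (30): AB, AE, AF, AG, AJ, AM, AN, BD, BF, BG, BL, BN, DF, DJ, DL, DM, DN, EG, EJ, EN, FJ, FL, FM, GL, GM, GN, JL, JN, LM, MN
  2-simplices (20): ABF, ABN, AEG, AEJ, AFJ, AGM, AMN, BDF, BDL, BGL, BGN, DFM, DJL, DJN, DMN, EGN, EJN, FJL, FLM, GLM

so the chain groups are C_0 ≅ Z^10, C_1 ≅ Z^30, C_2 ≅ Z^20.

Boundary ∂_1: C_1 → C_0 is given by ∂[p,q] = [q] − [p]. For instance
  ∂AM = M − A.
The resulting 10×30 matrix has rank 9, and its Smith normal form has invariant factors (1,1,1,1,1,1,1,1,1).

∂_2: C_2 → C_1 sends each 2-simplex [p,q,r] to [q,r] − [p,r] + [p,q]. For instance
  ∂EJN = JN − EN + EJ,
  ∂AEG = EG − AG + AE.
The resulting 30×20 matrix has rank 20, and its Smith normal form has invariant factors (1,1,1,1,1,1,1,1,1,1,1,1,1,1,1,1,1,1,1,2).

Reading off H_k = ker ∂_k / im ∂_{k+1}:

  H_0: rank C_0 − rank ∂_1 = 10 − 9 = 1, and the invariant factors of ∂_1 are all 1, so H_0 ≅ Z.
  H_1: rank ker ∂_1 − rank ∂_2 = (30 − 9) − 20 = 1, and ∂_2 has invariant factor 2 > 1, so H_1 ≅ Z × Z/2.
  H_2: rank ker ∂_2 − rank ∂_3 = (20 − 20) − 0 = 0, and there is no ∂_3, so H_2 ≅ 0.

As a check, the Euler characteristic is 10 − 30 + 20 = 0, which agrees with 1 − 1 + 0 = 0.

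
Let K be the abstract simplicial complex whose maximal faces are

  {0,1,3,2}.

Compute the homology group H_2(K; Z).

Fix the vertex order 0 < 1 < 2 < 3 and write every simplex with vertices in increasing order. Then dim K = 3 and the simplices of K are:

  0-simplices (4): [0], [1], [2], [3]
  1-simplices (6): [0,1], [0,2], [0,3], [1,2], [1,3], [2,3]
  2-simplices (4): [0,1,2], [0,1,3], [0,2,3], [1,2,3]
  3-simplices (1): [0,1,2,3]

so the chain groups are C_0 ≅ Z^4, C_1 ≅ Z^6, C_2 ≅ Z^4, C_3 ≅ Z^1.

The boundary map ∂_1: C_1 → C_0 maps an edge to its endpoints' difference, ∂[p,q] = q − p.
The 4×6 boundary matrix has rank 3 and Smith normal form diag(1,1,1).

The boundary map ∂_2: C_2 → C_1 acts by ∂[p,q,r] = [q,r] − [p,r] + [p,q]. For instance
  ∂[1,2,3] = [2,3] − [1,3] + [1,2],
  ∂[0,1,3] = [1,3] − [0,3] + [0,1].
The resulting 6×4 matrix has rank 3, and its Smith normal form has invariant factors (1,1,1).

∂_3: C_3 → C_2 sends each 3-simplex σ to the alternating sum Σ_i (−1)^i (σ with its i-th vertex removed). For instance
  ∂[0,1,2,3] = [1,2,3] − [0,2,3] + [0,1,3] − [0,1,2].
As a 4×1 matrix over Z this has rank 1, with invariant factors (1).

Reading off H_k = ker ∂_k / im ∂_{k+1}:

  H_2: rank ker ∂_2 − rank ∂_3 = (4 − 3) − 1 = 0, and the invariant factors of ∂_3 are all 1, so H_2 ≅ 0.

H_2 ≅ 0.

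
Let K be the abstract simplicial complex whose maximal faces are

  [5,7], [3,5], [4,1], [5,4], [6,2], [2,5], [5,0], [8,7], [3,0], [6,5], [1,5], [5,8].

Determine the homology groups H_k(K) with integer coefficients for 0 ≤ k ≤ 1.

H_0 = Z,  H_1 = Z^4.

K has 9 vertices, 12 edges.
rank ∂_0 = 0, rank ∂_1 = 8 ⇒ b_0 = 9 − 0 − 8 = 1; all invariant factors of ∂_1 are 1 so no torsion. So H_0 = Z.
rank ∂_1 = 8, rank ∂_2 = 0 ⇒ b_1 = 12 − 8 − 0 = 4. So H_1 = Z^4.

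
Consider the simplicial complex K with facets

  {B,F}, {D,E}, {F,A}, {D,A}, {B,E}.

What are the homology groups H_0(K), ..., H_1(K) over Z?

H_0 = Z,  H_1 = Z.

Order the vertices as A < B < D < E < F. Listing each simplex with vertices in this order, K has dimension 1 with simplices:

  0-simplices (5): A, B, D, E, F
  1-simplices (5): AD, AF, BE, BF, DE

giving chain groups C_0 ≅ Z^5, C_1 ≅ Z^5.

Boundary ∂_1: C_1 → C_0 sends each edge [p,q] (with p < q) to q − p. For instance
  ∂AF = F − A.
The resulting 5×5 matrix has rank 4, and its Smith normal form has invariant factors (1,1,1,1).

From H_k ≅ ker(∂_k) / im(∂_{k+1}) we obtain:

  H_0: rank C_0 − rank ∂_1 = 5 − 4 = 1, and the invariant factors of ∂_1 are all 1, so H_0 = Z.
  H_1: rank ker ∂_1 − rank ∂_2 = (5 − 4) − 0 = 1, and there is no ∂_2, so H_1 = Z.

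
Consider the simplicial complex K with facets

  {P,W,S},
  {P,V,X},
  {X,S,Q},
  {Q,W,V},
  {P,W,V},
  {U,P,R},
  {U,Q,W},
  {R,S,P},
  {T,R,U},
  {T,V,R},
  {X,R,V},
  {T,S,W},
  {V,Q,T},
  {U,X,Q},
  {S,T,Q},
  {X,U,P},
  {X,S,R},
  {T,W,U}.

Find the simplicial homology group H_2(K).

Order the vertices as P < Q < R < S < T < U < V < W < X. Listing each simplex with vertices in this order, K has dimension 2 with simplices:

  0-simplices (9): P, Q, R, S, T, U, V, W, X
  1-simplices (27): PR, PS, PU, PV, PW, PX, QS, QT, QU, QV, QW, QX, RS, RT, RU, RV, RX, ST, SW, SX, TU, TV, TW, UW, UX, VW, VX
  2-simplices (18): PRS, PRU, PSW, PUX, PVW, PVX, QST, QSX, QTV, QUW, QUX, QVW, RSX, RTU, RTV, RVX, STW, TUW

so the chain groups are C_0 ≅ Z^9, C_1 ≅ Z^27, C_2 ≅ Z^18.

∂_1: C_1 → C_0 maps an edge to its endpoints' difference, ∂[p,q] = q − p. For instance
  ∂PU = U − P.
As a 9×27 matrix over Z this has rank 8, with invariant factors (1,1,1,1,1,1,1,1).

Boundary ∂_2: C_2 → C_1 maps a triangle to the signed sum of its edges. For instance
  ∂QUX = UX − QX + QU,
  ∂RTU = TU − RU + RT.
This gives a 27×18 integer matrix of rank 18; reducing to Smith normal form yields diagonal entries (1,1,1,1,1,1,1,1,1,1,1,1,1,1,1,1,1,2).

Now H_k = ker ∂_k / im ∂_{k+1}, so:

  H_2: rank ker ∂_2 − rank ∂_3 = (18 − 18) − 0 = 0, and there is no ∂_3, so H_2 = 0.

H_2 = 0.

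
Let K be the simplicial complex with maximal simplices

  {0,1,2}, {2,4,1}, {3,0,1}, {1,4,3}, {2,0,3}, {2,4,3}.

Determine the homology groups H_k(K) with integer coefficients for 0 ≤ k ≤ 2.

We work with the vertex ordering 0 < 1 < 2 < 3 < 4. The simplices of K, each written with vertices in increasing order, are:

  0-simplices (5): [0], [1], [2], [3], [4]
  1-simplices (9): [0,1], [0,2], [0,3], [1,2], [1,3], [1,4], [2,3], [2,4], [3,4]
  2-simplices (6): [0,1,2], [0,1,3], [0,2,3], [1,2,4], [1,3,4], [2,3,4]

Hence C_0 ≅ Z^5, C_1 ≅ Z^9, C_2 ≅ Z^6.

The boundary map ∂_1: C_1 → C_0 is given by ∂[p,q] = [q] − [p].
As a 5×9 matrix over Z this has rank 4, with invariant factors (1,1,1,1).

∂_2: C_2 → C_1 maps a triangle to the signed sum of its edges. For instance
  ∂[0,2,3] = [2,3] − [0,3] + [0,2],
  ∂[1,3,4] = [3,4] − [1,4] + [1,3].
The 9×6 boundary matrix has rank 5 and Smith normal form diag(1,1,1,1,1).

From H_k ≅ ker(∂_k) / im(∂_{k+1}) we obtain:

  H_0: rank C_0 − rank ∂_1 = 5 − 4 = 1, and the invariant factors of ∂_1 are all 1, so H_0 ≅ Z.
  H_1: rank ker ∂_1 − rank ∂_2 = (9 − 4) − 5 = 0, and the invariant factors of ∂_2 are all 1, so H_1 ≅ 0.
  H_2: rank ker ∂_2 − rank ∂_3 = (6 − 5) − 0 = 1, and there is no ∂_3, so H_2 ≅ Z.

H_0 ≅ Z,  H_1 = 0,  H_2 ≅ Z.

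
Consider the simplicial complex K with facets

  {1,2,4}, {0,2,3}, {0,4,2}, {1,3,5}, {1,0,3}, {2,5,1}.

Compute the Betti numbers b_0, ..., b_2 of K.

b_0 = 1, b_1 = 1, b_2 = 0.

Take the total order 0 < 1 < 2 < 3 < 4 < 5 on the vertex set. Then K (dimension 2) consists of the simplices:

  0-simplices (6): [0], [1], [2], [3], [4], [5]
  1-simplices (12): [0,1], [0,2], [0,3], [0,4], [1,2], [1,3], [1,4], [1,5], [2,3], [2,4], [2,5], [3,5]
  2-simplices (6): [0,1,3], [0,2,3], [0,2,4], [1,2,4], [1,2,5], [1,3,5]

so the chain groups are C_0 ≅ Z^6, C_1 ≅ Z^12, C_2 ≅ Z^6.

Boundary ∂_1: C_1 → C_0 maps an edge to its endpoints' difference, ∂[p,q] = q − p. For instance
  ∂[2,4] = [4] − [2].
The 6×12 boundary matrix has rank 5 and Smith normal form diag(1,1,1,1,1).

∂_2: C_2 → C_1 acts by ∂[p,q,r] = [q,r] − [p,r] + [p,q]. For instance
  ∂[1,2,5] = [2,5] − [1,5] + [1,2],
  ∂[0,1,3] = [1,3] − [0,3] + [0,1].
This gives a 12×6 integer matrix of rank 6; reducing to Smith normal form yields diagonal entries (1,1,1,1,1,1).

Computing H_k = (kernel of ∂_k) / (image of ∂_{k+1}):

  H_0: rank C_0 − rank ∂_1 = 6 − 5 = 1, and the invariant factors of ∂_1 are all 1, so H_0 ≅ Z.
  H_1: rank ker ∂_1 − rank ∂_2 = (12 − 5) − 6 = 1, and the invariant factors of ∂_2 are all 1, so H_1 ≅ Z.
  H_2: rank ker ∂_2 − rank ∂_3 = (6 − 6) − 0 = 0, and there is no ∂_3, so H_2 ≅ 0.

Hence the Betti numbers are b_0 = 1, b_1 = 1, b_2 = 0.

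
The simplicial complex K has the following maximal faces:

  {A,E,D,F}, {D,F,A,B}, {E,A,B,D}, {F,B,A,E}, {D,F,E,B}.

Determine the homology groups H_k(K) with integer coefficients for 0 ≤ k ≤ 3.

H_0 ≅ Z,  H_1 = 0,  H_2 = 0,  H_3 ≅ Z.

We work with the vertex ordering A < B < D < E < F. The simplices of K, each written with vertices in increasing order, are:

  0-simplices (5): A, B, D, E, F
  1-simplices (10): AB, AD, AE, AF, BD, BE, BF, DE, DF, EF
  2-simplices (10): ABD, ABE, ABF, ADE, ADF, AEF, BDE, BDF, BEF, DEF
  3-simplices (5): ABDE, ABDF, ABEF, ADEF, BDEF

giving chain groups C_0 ≅ Z^5, C_1 ≅ Z^10, C_2 ≅ Z^10, C_3 ≅ Z^5.

∂_1: C_1 → C_0 maps an edge to its endpoints' difference, ∂[p,q] = q − p. For instance
  ∂AD = D − A.
This gives a 5×10 integer matrix of rank 4; reducing to Smith normal form yields diagonal entries (1,1,1,1).

The boundary map ∂_2: C_2 → C_1 sends each 2-simplex [p,q,r] to [q,r] − [p,r] + [p,q]. For instance
  ∂ABF = BF − AF + AB,
  ∂ABD = BD − AD + AB.
As a 10×10 matrix over Z this has rank 6, with invariant factors (1,1,1,1,1,1).

Boundary ∂_3: C_3 → C_2 sends each 3-simplex σ to the alternating sum Σ_i (−1)^i (σ with its i-th vertex removed). For instance
  ∂ABDE = BDE − ADE + ABE − ABD,
  ∂BDEF = DEF − BEF + BDF − BDE.
The resulting 10×5 matrix has rank 4, and its Smith normal form has invariant factors (1,1,1,1).

Now H_k = ker ∂_k / im ∂_{k+1}, so:

  H_0: rank C_0 − rank ∂_1 = 5 − 4 = 1, and the invariant factors of ∂_1 are all 1, so H_0 = Z.
  H_1: rank ker ∂_1 − rank ∂_2 = (10 − 4) − 6 = 0, and the invariant factors of ∂_2 are all 1, so H_1 = 0.
  H_2: rank ker ∂_2 − rank ∂_3 = (10 − 6) − 4 = 0, and the invariant factors of ∂_3 are all 1, so H_2 = 0.
  H_3: rank ker ∂_3 − rank ∂_4 = (5 − 4) − 0 = 1, and there is no ∂_4, so H_3 = Z.

(K is a triangulation of the 3-sphere S^3.)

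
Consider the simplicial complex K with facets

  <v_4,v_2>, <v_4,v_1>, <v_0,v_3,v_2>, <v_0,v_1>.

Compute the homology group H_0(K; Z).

Take the total order v_0 < v_1 < v_2 < v_3 < v_4 on the vertex set. Then K (dimension 2) consists of the simplices:

  0-simplices (5): [v_0], [v_1], [v_2], [v_3], [v_4]
  1-simplices (6): [v_0,v_1], [v_0,v_2], [v_0,v_3], [v_1,v_4], [v_2,v_3], [v_2,v_4]
  2-simplices (1): [v_0,v_2,v_3]

so the chain groups are C_0 ≅ Z^5, C_1 ≅ Z^6, C_2 ≅ Z^1.

The boundary map ∂_1: C_1 → C_0 maps an edge to its endpoints' difference, ∂[p,q] = q − p. For instance
  ∂[v_0,v_2] = [v_2] − [v_0].
This gives a 5×6 integer matrix of rank 4; reducing to Smith normal form yields diagonal entries (1,1,1,1).

The boundary map ∂_2: C_2 → C_1 maps a triangle to the signed sum of its edges. For instance
  ∂[v_0,v_2,v_3] = [v_2,v_3] − [v_0,v_3] + [v_0,v_2].
This gives a 6×1 integer matrix of rank 1; reducing to Smith normal form yields diagonal entries (1).

Reading off H_k = ker ∂_k / im ∂_{k+1}:

  H_0: rank C_0 − rank ∂_1 = 5 − 4 = 1, and the invariant factors of ∂_1 are all 1, so H_0 ≅ Z.

H_0 = Z.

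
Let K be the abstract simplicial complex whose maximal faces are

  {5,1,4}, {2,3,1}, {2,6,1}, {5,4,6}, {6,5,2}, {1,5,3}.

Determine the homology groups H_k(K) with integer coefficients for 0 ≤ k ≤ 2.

Order the vertices as 1 < 2 < 3 < 4 < 5 < 6. Listing each simplex with vertices in this order, K has dimension 2 with simplices:

  0-simplices (6): [1], [2], [3], [4], [5], [6]
  1-simplices (12): [1,2], [1,3], [1,4], [1,5], [1,6], [2,3], [2,5], [2,6], [3,5], [4,5], [4,6], [5,6]
  2-simplices (6): [1,2,3], [1,2,6], [1,3,5], [1,4,5], [2,5,6], [4,5,6]

so the chain groups are C_0 ≅ Z^6, C_1 ≅ Z^12, C_2 ≅ Z^6.

The boundary map ∂_1: C_1 → C_0 is given by ∂[p,q] = [q] − [p]. For instance
  ∂[2,5] = [5] − [2].
The 6×12 boundary matrix has rank 5 and Smith normal form diag(1,1,1,1,1).

∂_2: C_2 → C_1 maps a triangle to the signed sum of its edges. For instance
  ∂[2,5,6] = [5,6] − [2,6] + [2,5],
  ∂[1,3,5] = [3,5] − [1,5] + [1,3].
This gives a 12×6 integer matrix of rank 6; reducing to Smith normal form yields diagonal entries (1,1,1,1,1,1).

Now H_k = ker ∂_k / im ∂_{k+1}, so:

  H_0: rank C_0 − rank ∂_1 = 6 − 5 = 1, and the invariant factors of ∂_1 are all 1, so H_0 = Z.
  H_1: rank ker ∂_1 − rank ∂_2 = (12 − 5) − 6 = 1, and the invariant factors of ∂_2 are all 1, so H_1 = Z.
  H_2: rank ker ∂_2 − rank ∂_3 = (6 − 6) − 0 = 0, and there is no ∂_3, so H_2 = 0.

H_0 = Z,  H_1 = Z,  H_2 = 0.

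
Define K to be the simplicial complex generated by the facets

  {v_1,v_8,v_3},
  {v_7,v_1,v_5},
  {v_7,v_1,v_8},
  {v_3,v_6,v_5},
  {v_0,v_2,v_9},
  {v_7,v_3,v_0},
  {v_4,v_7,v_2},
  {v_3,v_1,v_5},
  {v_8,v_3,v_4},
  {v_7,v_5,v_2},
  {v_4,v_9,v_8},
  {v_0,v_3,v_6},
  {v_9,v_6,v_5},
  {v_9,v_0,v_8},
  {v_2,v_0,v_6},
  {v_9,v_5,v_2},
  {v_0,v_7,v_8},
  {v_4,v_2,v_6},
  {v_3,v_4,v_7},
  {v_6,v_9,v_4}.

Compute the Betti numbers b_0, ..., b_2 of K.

b_0 = 1, b_1 = 1, b_2 = 0.

K has 10 vertices, 30 edges, 20 triangles.
rank ∂_0 = 0, rank ∂_1 = 9 ⇒ b_0 = 10 − 0 − 9 = 1; all invariant factors of ∂_1 are 1 so no torsion. So H_0 ≅ Z.
rank ∂_1 = 9, rank ∂_2 = 20 ⇒ b_1 = 30 − 9 − 20 = 1; ∂_2 has invariant factor(s) [2] giving torsion. So H_1 ≅ Z ⊕ Z/2Z.
rank ∂_2 = 20, rank ∂_3 = 0 ⇒ b_2 = 20 − 20 − 0 = 0. So H_2 ≅ 0.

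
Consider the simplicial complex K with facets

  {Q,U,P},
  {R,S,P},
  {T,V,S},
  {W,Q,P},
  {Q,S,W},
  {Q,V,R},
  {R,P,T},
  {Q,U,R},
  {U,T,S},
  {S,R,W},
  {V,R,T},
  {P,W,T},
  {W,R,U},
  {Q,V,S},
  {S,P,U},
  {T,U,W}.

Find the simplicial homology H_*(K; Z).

We work with the vertex ordering P < Q < R < S < T < U < V < W. The simplices of K, each written with vertices in increasing order, are:

  0-simplices (8): P, Q, R, S, T, U, V, W
  1-simplices (24): PQ, PR, PS, PT, PU, PW, QR, QS, QU, QV, QW, RS, RT, RU, RV, RW, ST, SU, SV, SW, TU, TV, TW, UW
  2-simplices (16): PQU, PQW, PRS, PRT, PSU, PTW, QRU, QRV, QSV, QSW, RSW, RTV, RUW, STU, STV, TUW

giving chain groups C_0 ≅ Z^8, C_1 ≅ Z^24, C_2 ≅ Z^16.

The boundary map ∂_1: C_1 → C_0 sends each edge [p,q] (with p < q) to q − p. For instance
  ∂PW = W − P.
This gives a 8×24 integer matrix of rank 7; reducing to Smith normal form yields diagonal entries (1,1,1,1,1,1,1).

∂_2: C_2 → C_1 acts by ∂[p,q,r] = [q,r] − [p,r] + [p,q]. For instance
  ∂QSV = SV − QV + QS,
  ∂QRV = RV − QV + QR.
As a 24×16 matrix over Z this has rank 15, with invariant factors (1,1,1,1,1,1,1,1,1,1,1,1,1,1,1).

Reading off H_k = ker ∂_k / im ∂_{k+1}:

  H_0: rank C_0 − rank ∂_1 = 8 − 7 = 1, and the invariant factors of ∂_1 are all 1, so H_0 ≅ Z.
  H_1: rank ker ∂_1 − rank ∂_2 = (24 − 7) − 15 = 2, and the invariant factors of ∂_2 are all 1, so H_1 ≅ Z^2.
  H_2: rank ker ∂_2 − rank ∂_3 = (16 − 15) − 0 = 1, and there is no ∂_3, so H_2 ≅ Z.

(K is a triangulation of the torus T^2.)

H_0 = Z,  H_1 = Z^2,  H_2 = Z.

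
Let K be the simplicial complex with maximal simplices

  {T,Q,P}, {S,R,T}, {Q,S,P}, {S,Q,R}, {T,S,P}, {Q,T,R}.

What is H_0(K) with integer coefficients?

Order the vertices as P < Q < R < S < T. Listing each simplex with vertices in this order, K has dimension 2 with simplices:

  0-simplices (5): P, Q, R, S, T
  1-simplices (9): PQ, PS, PT, QR, QS, QT, RS, RT, ST
  2-simplices (6): PQS, PQT, PST, QRS, QRT, RST

so the chain groups are C_0 ≅ Z^5, C_1 ≅ Z^9, C_2 ≅ Z^6.

∂_1: C_1 → C_0 is given by ∂[p,q] = [q] − [p].
The 5×9 boundary matrix has rank 4 and Smith normal form diag(1,1,1,1).

Boundary ∂_2: C_2 → C_1 maps a triangle to the signed sum of its edges. For instance
  ∂PQS = QS − PS + PQ,
  ∂QRT = RT − QT + QR.
This gives a 9×6 integer matrix of rank 5; reducing to Smith normal form yields diagonal entries (1,1,1,1,1).

From H_k ≅ ker(∂_k) / im(∂_{k+1}) we obtain:

  H_0: rank C_0 − rank ∂_1 = 5 − 4 = 1, and the invariant factors of ∂_1 are all 1, so H_0 = Z.

H_0 = Z.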